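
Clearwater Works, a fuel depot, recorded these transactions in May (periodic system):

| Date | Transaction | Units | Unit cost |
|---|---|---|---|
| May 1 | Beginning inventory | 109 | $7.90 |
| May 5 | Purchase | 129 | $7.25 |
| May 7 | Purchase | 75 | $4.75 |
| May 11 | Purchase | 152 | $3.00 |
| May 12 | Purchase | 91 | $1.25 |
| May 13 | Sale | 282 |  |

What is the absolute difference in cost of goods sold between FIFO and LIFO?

$1,250.35

FIFO COGS: 109 @ $7.90 + 129 @ $7.25 + 44 @ $4.75 = $2,005.35
LIFO COGS: 91 @ $1.25 + 152 @ $3.00 + 39 @ $4.75 = $755.00
Difference = |$2,005.35 − $755.00| = $1,250.35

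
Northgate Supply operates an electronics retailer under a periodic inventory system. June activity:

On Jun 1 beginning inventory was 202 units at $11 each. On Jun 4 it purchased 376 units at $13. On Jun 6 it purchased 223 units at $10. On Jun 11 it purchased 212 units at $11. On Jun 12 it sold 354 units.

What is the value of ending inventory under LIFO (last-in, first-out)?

Jun 12, 354 sold [LIFO — newest first]: 212 @ $11 + 142 @ $10 = $3,752
Ending inventory: 202 @ $11 + 376 @ $13 + 81 @ $10 = $7,920
Check: goods available $11,672 = COGS $3,752 + ending $7,920

Ending inventory = $7,920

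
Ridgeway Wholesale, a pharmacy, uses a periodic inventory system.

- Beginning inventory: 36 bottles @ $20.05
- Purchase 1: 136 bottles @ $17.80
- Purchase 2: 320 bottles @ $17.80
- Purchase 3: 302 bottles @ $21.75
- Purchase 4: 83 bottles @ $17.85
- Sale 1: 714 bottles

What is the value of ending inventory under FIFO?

Ending inventory = $3,221.55

Sale 1 (714) [FIFO — oldest first]: 36 @ $20.05 + 136 @ $17.80 + 320 @ $17.80 + 222 @ $21.75 = $13,667.10
Ending inventory: 80 @ $21.75 + 83 @ $17.85 = $3,221.55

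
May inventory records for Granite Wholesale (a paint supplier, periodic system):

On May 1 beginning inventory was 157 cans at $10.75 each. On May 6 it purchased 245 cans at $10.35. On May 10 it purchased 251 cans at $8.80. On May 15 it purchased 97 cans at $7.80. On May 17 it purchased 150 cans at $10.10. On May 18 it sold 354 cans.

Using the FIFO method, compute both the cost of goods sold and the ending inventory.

COGS = $3,726.70; ending inventory = $4,977.20

May 18, 354 sold [FIFO — oldest first]: 157 @ $10.75 + 197 @ $10.35 = $3,726.70
Ending inventory: 48 @ $10.35 + 251 @ $8.80 + 97 @ $7.80 + 150 @ $10.10 = $4,977.20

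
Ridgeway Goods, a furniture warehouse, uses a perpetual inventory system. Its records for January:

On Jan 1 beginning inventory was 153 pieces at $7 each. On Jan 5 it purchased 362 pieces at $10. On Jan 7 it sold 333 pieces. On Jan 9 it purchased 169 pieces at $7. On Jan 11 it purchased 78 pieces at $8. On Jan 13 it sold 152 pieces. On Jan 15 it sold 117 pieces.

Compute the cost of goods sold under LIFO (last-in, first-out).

COGS = $5,357

Jan 7, 333 sold [LIFO — newest first]: 333 @ $10 = $3,330
Jan 13, 152 sold [LIFO — newest first]: 78 @ $8 + 74 @ $7 = $1,142
Jan 15, 117 sold [LIFO — newest first]: 95 @ $7 + 22 @ $10 = $885
Total COGS = $3,330 + $1,142 + $885 = $5,357
Ending inventory: 153 @ $7 + 7 @ $10 = $1,141
Check: goods available $6,498 = COGS $5,357 + ending $1,141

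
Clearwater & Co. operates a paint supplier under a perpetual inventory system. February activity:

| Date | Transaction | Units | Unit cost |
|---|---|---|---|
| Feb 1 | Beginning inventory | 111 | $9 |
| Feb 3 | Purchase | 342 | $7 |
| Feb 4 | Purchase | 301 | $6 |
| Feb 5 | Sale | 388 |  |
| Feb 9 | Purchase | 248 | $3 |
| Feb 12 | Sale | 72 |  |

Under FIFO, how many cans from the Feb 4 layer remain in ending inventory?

Feb 5, 388 sold [FIFO — oldest first]: 111 @ $9 + 277 @ $7 = $2,938
Feb 12, 72 sold [FIFO — oldest first]: 65 @ $7 + 7 @ $6 = $497
Total COGS = $2,938 + $497 = $3,435
Ending inventory: 294 @ $6 + 248 @ $3 = $2,508

294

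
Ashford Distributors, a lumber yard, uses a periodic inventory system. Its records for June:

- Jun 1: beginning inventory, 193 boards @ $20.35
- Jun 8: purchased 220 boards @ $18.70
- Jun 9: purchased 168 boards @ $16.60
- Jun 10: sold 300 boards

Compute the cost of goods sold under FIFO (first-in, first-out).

Jun 10, 300 sold [FIFO — oldest first]: 193 @ $20.35 + 107 @ $18.70 = $5,928.45
Ending inventory: 113 @ $18.70 + 168 @ $16.60 = $4,901.90

COGS = $5,928.45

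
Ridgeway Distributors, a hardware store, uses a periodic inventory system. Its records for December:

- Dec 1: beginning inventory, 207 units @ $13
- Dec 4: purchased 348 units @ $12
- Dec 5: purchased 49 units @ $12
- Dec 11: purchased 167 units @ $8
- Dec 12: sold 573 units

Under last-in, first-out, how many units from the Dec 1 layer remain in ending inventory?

Dec 12, 573 sold [LIFO — newest first]: 167 @ $8 + 49 @ $12 + 348 @ $12 + 9 @ $13 = $6,217
Ending inventory: 198 @ $13 = $2,574
Check: goods available $8,791 = COGS $6,217 + ending $2,574

198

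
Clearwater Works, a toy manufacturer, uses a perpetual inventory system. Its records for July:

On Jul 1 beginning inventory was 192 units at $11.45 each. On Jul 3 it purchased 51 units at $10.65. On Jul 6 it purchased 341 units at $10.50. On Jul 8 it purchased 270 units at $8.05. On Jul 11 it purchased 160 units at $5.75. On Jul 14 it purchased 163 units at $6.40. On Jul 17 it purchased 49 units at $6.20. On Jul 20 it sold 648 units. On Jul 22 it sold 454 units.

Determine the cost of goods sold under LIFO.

COGS = $9,342.75

Jul 20, 648 sold [LIFO — newest first]: 49 @ $6.20 + 163 @ $6.40 + 160 @ $5.75 + 270 @ $8.05 + 6 @ $10.50 = $4,503.50
Jul 22, 454 sold [LIFO — newest first]: 335 @ $10.50 + 51 @ $10.65 + 68 @ $11.45 = $4,839.25
Total COGS = $4,503.50 + $4,839.25 = $9,342.75
Ending inventory: 124 @ $11.45 = $1,419.80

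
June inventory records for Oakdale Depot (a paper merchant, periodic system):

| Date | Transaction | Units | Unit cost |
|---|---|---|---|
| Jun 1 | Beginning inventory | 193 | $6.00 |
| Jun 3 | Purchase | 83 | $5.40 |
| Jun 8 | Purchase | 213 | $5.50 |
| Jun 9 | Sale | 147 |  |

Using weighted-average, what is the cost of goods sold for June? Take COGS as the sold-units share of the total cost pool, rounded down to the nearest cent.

Jun 9, sell 147: 147/489 × $2,777.70 → $835.01
Ending inventory (cost pool remaining) = $1,942.69

COGS = $835.01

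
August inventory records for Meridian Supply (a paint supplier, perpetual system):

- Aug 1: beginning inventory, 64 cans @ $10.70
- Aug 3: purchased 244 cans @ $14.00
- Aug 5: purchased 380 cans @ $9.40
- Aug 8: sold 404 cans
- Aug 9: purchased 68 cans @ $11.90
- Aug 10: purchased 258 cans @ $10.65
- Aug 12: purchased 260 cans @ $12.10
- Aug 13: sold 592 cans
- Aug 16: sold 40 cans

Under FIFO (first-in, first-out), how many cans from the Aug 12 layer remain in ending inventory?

Aug 8, 404 sold [FIFO — oldest first]: 64 @ $10.70 + 244 @ $14.00 + 96 @ $9.40 = $5,003.20
Aug 13, 592 sold [FIFO — oldest first]: 284 @ $9.40 + 68 @ $11.90 + 240 @ $10.65 = $6,034.80
Aug 16, 40 sold [FIFO — oldest first]: 18 @ $10.65 + 22 @ $12.10 = $457.90
Total COGS = $5,003.20 + $6,034.80 + $457.90 = $11,495.90
Ending inventory: 238 @ $12.10 = $2,879.80

238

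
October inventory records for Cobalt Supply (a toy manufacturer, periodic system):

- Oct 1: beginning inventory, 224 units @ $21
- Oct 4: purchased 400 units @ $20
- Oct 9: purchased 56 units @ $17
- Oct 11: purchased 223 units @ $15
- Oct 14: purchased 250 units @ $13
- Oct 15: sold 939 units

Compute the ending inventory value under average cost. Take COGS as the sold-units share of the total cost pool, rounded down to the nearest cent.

Oct 15, sell 939: 939/1153 × $20,251.00 → $16,492.35
Ending inventory (cost pool remaining) = $3,758.65
Check: goods available $20,251.00 = COGS $16,492.35 + ending $3,758.65

Ending inventory = $3,758.65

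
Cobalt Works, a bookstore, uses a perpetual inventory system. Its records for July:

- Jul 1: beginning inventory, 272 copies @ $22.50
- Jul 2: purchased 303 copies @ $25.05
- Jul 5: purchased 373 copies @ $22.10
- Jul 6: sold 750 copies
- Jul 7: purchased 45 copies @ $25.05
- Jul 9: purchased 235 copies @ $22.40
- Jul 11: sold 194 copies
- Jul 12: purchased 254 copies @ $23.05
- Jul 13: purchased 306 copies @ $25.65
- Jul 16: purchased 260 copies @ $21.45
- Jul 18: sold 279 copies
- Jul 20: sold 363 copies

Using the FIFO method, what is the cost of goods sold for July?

Jul 6, 750 sold [FIFO — oldest first]: 272 @ $22.50 + 303 @ $25.05 + 175 @ $22.10 = $17,577.65
Jul 11, 194 sold [FIFO — oldest first]: 194 @ $22.10 = $4,287.40
Jul 18, 279 sold [FIFO — oldest first]: 4 @ $22.10 + 45 @ $25.05 + 230 @ $22.40 = $6,367.65
Jul 20, 363 sold [FIFO — oldest first]: 5 @ $22.40 + 254 @ $23.05 + 104 @ $25.65 = $8,634.30
Total COGS = $17,577.65 + $4,287.40 + $6,367.65 + $8,634.30 = $36,867.00
Ending inventory: 202 @ $25.65 + 260 @ $21.45 = $10,758.30

COGS = $36,867.00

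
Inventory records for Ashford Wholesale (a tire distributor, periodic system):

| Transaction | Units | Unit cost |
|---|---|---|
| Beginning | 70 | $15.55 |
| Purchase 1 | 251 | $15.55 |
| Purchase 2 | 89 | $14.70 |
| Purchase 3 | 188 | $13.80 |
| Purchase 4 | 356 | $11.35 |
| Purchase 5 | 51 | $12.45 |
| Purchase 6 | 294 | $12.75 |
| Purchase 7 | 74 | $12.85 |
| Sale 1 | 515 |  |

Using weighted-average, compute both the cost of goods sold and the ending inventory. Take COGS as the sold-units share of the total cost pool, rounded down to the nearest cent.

COGS = $6,852.61; ending inventory = $11,416.59

Sale 1, sell 515: 515/1373 × $18,269.20 → $6,852.61
Ending inventory (cost pool remaining) = $11,416.59
Check: goods available $18,269.20 = COGS $6,852.61 + ending $11,416.59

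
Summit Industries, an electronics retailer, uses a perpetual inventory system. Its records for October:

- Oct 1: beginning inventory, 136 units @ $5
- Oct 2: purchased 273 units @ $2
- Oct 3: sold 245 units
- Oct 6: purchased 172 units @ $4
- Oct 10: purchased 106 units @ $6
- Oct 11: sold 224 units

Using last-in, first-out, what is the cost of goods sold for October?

COGS = $1,598

Oct 3, 245 sold [LIFO — newest first]: 245 @ $2 = $490
Oct 11, 224 sold [LIFO — newest first]: 106 @ $6 + 118 @ $4 = $1,108
Total COGS = $490 + $1,108 = $1,598
Ending inventory: 136 @ $5 + 28 @ $2 + 54 @ $4 = $952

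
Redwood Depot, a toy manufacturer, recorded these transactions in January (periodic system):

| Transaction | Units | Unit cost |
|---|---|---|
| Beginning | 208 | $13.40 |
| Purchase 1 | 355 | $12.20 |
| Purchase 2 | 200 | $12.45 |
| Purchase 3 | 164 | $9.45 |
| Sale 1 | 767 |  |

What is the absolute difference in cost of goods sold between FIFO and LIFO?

$632.00

FIFO COGS: 208 @ $13.40 + 355 @ $12.20 + 200 @ $12.45 + 4 @ $9.45 = $9,646.00
LIFO COGS: 164 @ $9.45 + 200 @ $12.45 + 355 @ $12.20 + 48 @ $13.40 = $9,014.00
Difference = |$9,646.00 − $9,014.00| = $632.00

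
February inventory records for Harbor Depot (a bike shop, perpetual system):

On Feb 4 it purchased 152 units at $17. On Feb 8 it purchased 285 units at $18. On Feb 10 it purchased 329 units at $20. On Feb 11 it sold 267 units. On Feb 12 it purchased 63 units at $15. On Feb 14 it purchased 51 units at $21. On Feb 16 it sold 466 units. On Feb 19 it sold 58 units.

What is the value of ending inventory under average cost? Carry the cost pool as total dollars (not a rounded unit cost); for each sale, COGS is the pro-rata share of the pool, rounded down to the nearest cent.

After Feb 4: 152 on hand, pool $2,584.00 (≈ $17.0000 each)
After Feb 8: 437 on hand, pool $7,714.00 (≈ $17.6522 each)
After Feb 10: 766 on hand, pool $14,294.00 (≈ $18.6606 each)
Feb 11, sell 267: 267/766 × $14,294.00 → $4,982.37
After Feb 12: 562 on hand, pool $10,256.63 (≈ $18.2502 each)
After Feb 14: 613 on hand, pool $11,327.63 (≈ $18.4790 each)
Feb 16, sell 466: 466/613 × $11,327.63 → $8,611.21
Feb 19, sell 58: 58/147 × $2,716.42 → $1,071.78
Total COGS = $4,982.37 + $8,611.21 + $1,071.78 = $14,665.36
Ending inventory (cost pool remaining) = $1,644.64
Check: goods available $16,310.00 = COGS $14,665.36 + ending $1,644.64

Ending inventory = $1,644.64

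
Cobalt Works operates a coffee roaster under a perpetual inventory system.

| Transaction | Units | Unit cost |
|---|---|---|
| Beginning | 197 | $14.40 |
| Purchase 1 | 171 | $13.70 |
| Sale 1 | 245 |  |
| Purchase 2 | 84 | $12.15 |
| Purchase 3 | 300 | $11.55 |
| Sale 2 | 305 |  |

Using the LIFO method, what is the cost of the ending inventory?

Sale 1 (245) [LIFO — newest first]: 171 @ $13.70 + 74 @ $14.40 = $3,408.30
Sale 2 (305) [LIFO — newest first]: 300 @ $11.55 + 5 @ $12.15 = $3,525.75
Total COGS = $3,408.30 + $3,525.75 = $6,934.05
Ending inventory: 123 @ $14.40 + 79 @ $12.15 = $2,731.05

Ending inventory = $2,731.05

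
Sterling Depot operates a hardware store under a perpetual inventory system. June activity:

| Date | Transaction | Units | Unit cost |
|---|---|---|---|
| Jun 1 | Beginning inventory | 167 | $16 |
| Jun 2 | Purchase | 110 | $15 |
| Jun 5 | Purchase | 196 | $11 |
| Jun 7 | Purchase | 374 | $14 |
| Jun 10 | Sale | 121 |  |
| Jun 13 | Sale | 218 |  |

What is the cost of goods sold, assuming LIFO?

COGS = $4,746

Jun 10, 121 sold [LIFO — newest first]: 121 @ $14 = $1,694
Jun 13, 218 sold [LIFO — newest first]: 218 @ $14 = $3,052
Total COGS = $1,694 + $3,052 = $4,746
Ending inventory: 167 @ $16 + 110 @ $15 + 196 @ $11 + 35 @ $14 = $6,968
Check: goods available $11,714 = COGS $4,746 + ending $6,968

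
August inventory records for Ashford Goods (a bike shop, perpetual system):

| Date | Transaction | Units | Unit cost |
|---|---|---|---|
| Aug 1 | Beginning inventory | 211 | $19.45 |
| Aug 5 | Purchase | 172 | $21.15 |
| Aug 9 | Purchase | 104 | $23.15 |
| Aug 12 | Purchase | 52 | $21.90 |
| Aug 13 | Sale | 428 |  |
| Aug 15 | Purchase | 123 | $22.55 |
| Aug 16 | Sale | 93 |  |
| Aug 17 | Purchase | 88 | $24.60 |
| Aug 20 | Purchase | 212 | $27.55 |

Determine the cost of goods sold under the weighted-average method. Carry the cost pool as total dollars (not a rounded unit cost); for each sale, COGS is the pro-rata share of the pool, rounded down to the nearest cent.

After Aug 1: 211 on hand, pool $4,103.95 (≈ $19.4500 each)
After Aug 5: 383 on hand, pool $7,741.75 (≈ $20.2134 each)
After Aug 9: 487 on hand, pool $10,149.35 (≈ $20.8406 each)
After Aug 12: 539 on hand, pool $11,288.15 (≈ $20.9428 each)
Aug 13, sell 428: 428/539 × $11,288.15 → $8,963.50
After Aug 15: 234 on hand, pool $5,098.30 (≈ $21.7876 each)
Aug 16, sell 93: 93/234 × $5,098.30 → $2,026.24
After Aug 17: 229 on hand, pool $5,236.86 (≈ $22.8684 each)
After Aug 20: 441 on hand, pool $11,077.46 (≈ $25.1190 each)
Total COGS = $8,963.50 + $2,026.24 = $10,989.74
Ending inventory (cost pool remaining) = $11,077.46

COGS = $10,989.74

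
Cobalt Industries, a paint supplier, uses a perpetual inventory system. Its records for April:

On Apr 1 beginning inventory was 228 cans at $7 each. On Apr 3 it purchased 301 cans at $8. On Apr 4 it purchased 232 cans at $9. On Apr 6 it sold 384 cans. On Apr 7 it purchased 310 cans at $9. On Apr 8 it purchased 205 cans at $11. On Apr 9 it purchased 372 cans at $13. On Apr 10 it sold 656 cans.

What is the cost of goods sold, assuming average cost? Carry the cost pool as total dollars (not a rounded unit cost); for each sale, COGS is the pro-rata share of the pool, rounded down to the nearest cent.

COGS = $9,768.42

After Apr 1: 228 on hand, pool $1,596.00 (≈ $7.0000 each)
After Apr 3: 529 on hand, pool $4,004.00 (≈ $7.5690 each)
After Apr 4: 761 on hand, pool $6,092.00 (≈ $8.0053 each)
Apr 6, sell 384: 384/761 × $6,092.00 → $3,074.01
After Apr 7: 687 on hand, pool $5,807.99 (≈ $8.4541 each)
After Apr 8: 892 on hand, pool $8,062.99 (≈ $9.0392 each)
After Apr 9: 1264 on hand, pool $12,898.99 (≈ $10.2049 each)
Apr 10, sell 656: 656/1264 × $12,898.99 → $6,694.41
Total COGS = $3,074.01 + $6,694.41 = $9,768.42
Ending inventory (cost pool remaining) = $6,204.58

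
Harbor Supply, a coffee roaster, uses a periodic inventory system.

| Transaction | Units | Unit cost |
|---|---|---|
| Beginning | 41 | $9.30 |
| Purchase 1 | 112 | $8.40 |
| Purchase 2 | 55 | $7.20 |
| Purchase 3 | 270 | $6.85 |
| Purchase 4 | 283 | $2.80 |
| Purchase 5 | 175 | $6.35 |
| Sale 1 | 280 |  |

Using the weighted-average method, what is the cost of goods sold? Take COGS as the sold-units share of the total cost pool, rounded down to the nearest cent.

Sale 1, sell 280: 280/936 × $5,471.25 → $1,636.69
Ending inventory (cost pool remaining) = $3,834.56

COGS = $1,636.69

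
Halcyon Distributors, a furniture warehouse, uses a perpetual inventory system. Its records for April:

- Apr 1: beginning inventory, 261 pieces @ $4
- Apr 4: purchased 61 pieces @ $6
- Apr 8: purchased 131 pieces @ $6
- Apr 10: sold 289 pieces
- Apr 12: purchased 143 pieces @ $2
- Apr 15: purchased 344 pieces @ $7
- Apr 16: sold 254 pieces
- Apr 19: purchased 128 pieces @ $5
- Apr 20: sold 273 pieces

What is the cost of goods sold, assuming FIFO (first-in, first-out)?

COGS = $4,022

Apr 10, 289 sold [FIFO — oldest first]: 261 @ $4 + 28 @ $6 = $1,212
Apr 16, 254 sold [FIFO — oldest first]: 33 @ $6 + 131 @ $6 + 90 @ $2 = $1,164
Apr 20, 273 sold [FIFO — oldest first]: 53 @ $2 + 220 @ $7 = $1,646
Total COGS = $1,212 + $1,164 + $1,646 = $4,022
Ending inventory: 124 @ $7 + 128 @ $5 = $1,508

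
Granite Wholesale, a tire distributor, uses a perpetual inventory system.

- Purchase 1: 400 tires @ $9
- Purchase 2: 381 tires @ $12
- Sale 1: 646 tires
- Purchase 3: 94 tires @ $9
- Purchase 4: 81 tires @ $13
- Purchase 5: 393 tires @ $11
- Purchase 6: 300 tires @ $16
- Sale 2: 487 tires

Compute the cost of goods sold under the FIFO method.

COGS = $12,018

Sale 1 (646) [FIFO — oldest first]: 400 @ $9 + 246 @ $12 = $6,552
Sale 2 (487) [FIFO — oldest first]: 135 @ $12 + 94 @ $9 + 81 @ $13 + 177 @ $11 = $5,466
Total COGS = $6,552 + $5,466 = $12,018
Ending inventory: 216 @ $11 + 300 @ $16 = $7,176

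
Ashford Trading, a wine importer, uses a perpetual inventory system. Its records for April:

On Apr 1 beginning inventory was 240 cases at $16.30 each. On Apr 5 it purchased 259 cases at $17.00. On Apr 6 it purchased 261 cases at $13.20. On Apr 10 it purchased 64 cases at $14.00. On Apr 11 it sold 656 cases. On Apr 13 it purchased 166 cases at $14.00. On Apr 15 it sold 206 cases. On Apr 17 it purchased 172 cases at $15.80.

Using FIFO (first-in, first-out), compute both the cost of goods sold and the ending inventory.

COGS = $13,188.20; ending inventory = $4,509.60

Apr 11, 656 sold [FIFO — oldest first]: 240 @ $16.30 + 259 @ $17.00 + 157 @ $13.20 = $10,387.40
Apr 15, 206 sold [FIFO — oldest first]: 104 @ $13.20 + 64 @ $14.00 + 38 @ $14.00 = $2,800.80
Total COGS = $10,387.40 + $2,800.80 = $13,188.20
Ending inventory: 128 @ $14.00 + 172 @ $15.80 = $4,509.60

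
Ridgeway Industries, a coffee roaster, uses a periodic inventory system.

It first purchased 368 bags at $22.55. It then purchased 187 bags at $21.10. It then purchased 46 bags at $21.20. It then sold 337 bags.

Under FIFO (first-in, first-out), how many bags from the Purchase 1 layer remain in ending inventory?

Sale 1 (337) [FIFO — oldest first]: 337 @ $22.55 = $7,599.35
Ending inventory: 31 @ $22.55 + 187 @ $21.10 + 46 @ $21.20 = $5,619.95
Check: goods available $13,219.30 = COGS $7,599.35 + ending $5,619.95

31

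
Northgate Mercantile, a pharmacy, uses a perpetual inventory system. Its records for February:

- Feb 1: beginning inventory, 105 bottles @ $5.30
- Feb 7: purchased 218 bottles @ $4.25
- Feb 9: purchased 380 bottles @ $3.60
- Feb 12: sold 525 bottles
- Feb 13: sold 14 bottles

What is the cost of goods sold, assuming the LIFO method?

COGS = $2,043.75

Feb 12, 525 sold [LIFO — newest first]: 380 @ $3.60 + 145 @ $4.25 = $1,984.25
Feb 13, 14 sold [LIFO — newest first]: 14 @ $4.25 = $59.50
Total COGS = $1,984.25 + $59.50 = $2,043.75
Ending inventory: 105 @ $5.30 + 59 @ $4.25 = $807.25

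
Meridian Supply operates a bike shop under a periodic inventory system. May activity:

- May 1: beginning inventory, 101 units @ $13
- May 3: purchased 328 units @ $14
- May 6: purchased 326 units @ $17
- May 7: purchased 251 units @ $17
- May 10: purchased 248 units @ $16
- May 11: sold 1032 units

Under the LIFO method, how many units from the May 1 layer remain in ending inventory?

101

May 11, 1032 sold [LIFO — newest first]: 248 @ $16 + 251 @ $17 + 326 @ $17 + 207 @ $14 = $16,675
Ending inventory: 101 @ $13 + 121 @ $14 = $3,007
Check: goods available $19,682 = COGS $16,675 + ending $3,007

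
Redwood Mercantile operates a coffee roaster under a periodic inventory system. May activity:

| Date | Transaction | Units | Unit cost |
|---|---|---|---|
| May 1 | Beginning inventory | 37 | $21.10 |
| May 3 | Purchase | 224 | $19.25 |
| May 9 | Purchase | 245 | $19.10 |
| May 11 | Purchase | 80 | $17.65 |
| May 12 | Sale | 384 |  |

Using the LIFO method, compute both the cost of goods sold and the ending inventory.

May 12, 384 sold [LIFO — newest first]: 80 @ $17.65 + 245 @ $19.10 + 59 @ $19.25 = $7,227.25
Ending inventory: 37 @ $21.10 + 165 @ $19.25 = $3,956.95

COGS = $7,227.25; ending inventory = $3,956.95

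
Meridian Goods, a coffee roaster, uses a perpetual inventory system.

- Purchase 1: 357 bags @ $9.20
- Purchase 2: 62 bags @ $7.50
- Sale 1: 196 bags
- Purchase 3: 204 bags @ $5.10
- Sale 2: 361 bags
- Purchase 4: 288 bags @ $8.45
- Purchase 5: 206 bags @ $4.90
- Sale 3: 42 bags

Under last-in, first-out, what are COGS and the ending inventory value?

Sale 1 (196) [LIFO — newest first]: 62 @ $7.50 + 134 @ $9.20 = $1,697.80
Sale 2 (361) [LIFO — newest first]: 204 @ $5.10 + 157 @ $9.20 = $2,484.80
Sale 3 (42) [LIFO — newest first]: 42 @ $4.90 = $205.80
Total COGS = $1,697.80 + $2,484.80 + $205.80 = $4,388.40
Ending inventory: 66 @ $9.20 + 288 @ $8.45 + 164 @ $4.90 = $3,844.40
Check: goods available $8,232.80 = COGS $4,388.40 + ending $3,844.40

COGS = $4,388.40; ending inventory = $3,844.40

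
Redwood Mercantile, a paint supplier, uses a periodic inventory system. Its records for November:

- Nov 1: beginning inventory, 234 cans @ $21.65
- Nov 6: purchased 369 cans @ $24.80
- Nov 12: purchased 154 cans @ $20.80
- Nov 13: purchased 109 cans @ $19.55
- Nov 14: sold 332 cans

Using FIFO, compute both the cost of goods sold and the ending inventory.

Nov 14, 332 sold [FIFO — oldest first]: 234 @ $21.65 + 98 @ $24.80 = $7,496.50
Ending inventory: 271 @ $24.80 + 154 @ $20.80 + 109 @ $19.55 = $12,054.95

COGS = $7,496.50; ending inventory = $12,054.95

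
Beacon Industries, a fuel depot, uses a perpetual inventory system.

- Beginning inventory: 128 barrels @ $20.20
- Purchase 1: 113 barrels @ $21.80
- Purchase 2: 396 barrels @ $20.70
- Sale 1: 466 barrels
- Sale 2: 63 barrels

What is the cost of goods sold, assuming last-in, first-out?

COGS = $11,064.60

Sale 1 (466) [LIFO — newest first]: 396 @ $20.70 + 70 @ $21.80 = $9,723.20
Sale 2 (63) [LIFO — newest first]: 43 @ $21.80 + 20 @ $20.20 = $1,341.40
Total COGS = $9,723.20 + $1,341.40 = $11,064.60
Ending inventory: 108 @ $20.20 = $2,181.60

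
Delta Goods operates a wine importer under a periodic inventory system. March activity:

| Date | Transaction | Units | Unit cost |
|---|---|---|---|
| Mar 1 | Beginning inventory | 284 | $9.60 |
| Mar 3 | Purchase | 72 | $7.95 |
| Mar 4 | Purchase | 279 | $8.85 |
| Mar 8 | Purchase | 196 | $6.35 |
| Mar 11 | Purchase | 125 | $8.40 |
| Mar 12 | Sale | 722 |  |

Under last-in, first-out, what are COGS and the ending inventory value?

COGS = $5,816.15; ending inventory = $2,246.40

Mar 12, 722 sold [LIFO — newest first]: 125 @ $8.40 + 196 @ $6.35 + 279 @ $8.85 + 72 @ $7.95 + 50 @ $9.60 = $5,816.15
Ending inventory: 234 @ $9.60 = $2,246.40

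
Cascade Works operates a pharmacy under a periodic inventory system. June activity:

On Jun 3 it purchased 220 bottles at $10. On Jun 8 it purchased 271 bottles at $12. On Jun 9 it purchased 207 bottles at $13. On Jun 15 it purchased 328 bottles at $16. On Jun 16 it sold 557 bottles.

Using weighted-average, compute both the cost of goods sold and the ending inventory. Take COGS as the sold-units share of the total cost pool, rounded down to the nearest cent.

COGS = $7,269.77; ending inventory = $6,121.23

Jun 16, sell 557: 557/1026 × $13,391.00 → $7,269.77
Ending inventory (cost pool remaining) = $6,121.23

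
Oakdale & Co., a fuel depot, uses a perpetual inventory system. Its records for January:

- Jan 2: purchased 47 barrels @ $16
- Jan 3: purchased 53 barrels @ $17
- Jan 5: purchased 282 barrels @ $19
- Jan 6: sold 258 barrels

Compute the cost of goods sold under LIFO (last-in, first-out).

Jan 6, 258 sold [LIFO — newest first]: 258 @ $19 = $4,902
Ending inventory: 47 @ $16 + 53 @ $17 + 24 @ $19 = $2,109

COGS = $4,902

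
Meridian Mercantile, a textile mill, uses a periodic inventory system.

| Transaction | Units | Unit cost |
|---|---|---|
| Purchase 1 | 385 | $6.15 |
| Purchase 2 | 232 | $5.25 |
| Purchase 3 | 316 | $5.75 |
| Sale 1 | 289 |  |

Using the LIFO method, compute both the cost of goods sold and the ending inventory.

Sale 1 (289) [LIFO — newest first]: 289 @ $5.75 = $1,661.75
Ending inventory: 385 @ $6.15 + 232 @ $5.25 + 27 @ $5.75 = $3,741.00

COGS = $1,661.75; ending inventory = $3,741.00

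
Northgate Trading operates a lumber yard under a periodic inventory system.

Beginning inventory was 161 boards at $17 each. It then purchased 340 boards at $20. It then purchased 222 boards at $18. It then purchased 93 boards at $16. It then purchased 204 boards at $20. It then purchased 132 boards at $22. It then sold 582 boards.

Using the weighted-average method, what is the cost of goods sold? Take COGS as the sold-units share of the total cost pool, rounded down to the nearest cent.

Sale 1, sell 582: 582/1152 × $22,005.00 → $11,117.10
Ending inventory (cost pool remaining) = $10,887.90
Check: goods available $22,005.00 = COGS $11,117.10 + ending $10,887.90

COGS = $11,117.10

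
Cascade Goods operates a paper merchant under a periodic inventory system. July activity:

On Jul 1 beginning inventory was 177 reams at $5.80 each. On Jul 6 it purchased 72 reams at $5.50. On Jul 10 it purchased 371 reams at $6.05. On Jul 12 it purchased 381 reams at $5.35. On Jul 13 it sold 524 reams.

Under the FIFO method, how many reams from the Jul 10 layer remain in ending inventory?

Jul 13, 524 sold [FIFO — oldest first]: 177 @ $5.80 + 72 @ $5.50 + 275 @ $6.05 = $3,086.35
Ending inventory: 96 @ $6.05 + 381 @ $5.35 = $2,619.15

96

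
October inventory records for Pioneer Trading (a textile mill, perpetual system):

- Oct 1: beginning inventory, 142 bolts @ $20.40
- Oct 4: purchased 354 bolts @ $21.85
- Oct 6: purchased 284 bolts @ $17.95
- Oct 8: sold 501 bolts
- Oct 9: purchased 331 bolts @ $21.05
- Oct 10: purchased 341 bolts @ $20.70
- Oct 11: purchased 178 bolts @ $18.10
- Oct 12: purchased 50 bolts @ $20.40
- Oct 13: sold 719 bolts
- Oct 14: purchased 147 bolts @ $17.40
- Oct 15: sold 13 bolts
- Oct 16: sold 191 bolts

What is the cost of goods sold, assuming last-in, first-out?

Oct 8, 501 sold [LIFO — newest first]: 284 @ $17.95 + 217 @ $21.85 = $9,839.25
Oct 13, 719 sold [LIFO — newest first]: 50 @ $20.40 + 178 @ $18.10 + 341 @ $20.70 + 150 @ $21.05 = $14,458.00
Oct 15, 13 sold [LIFO — newest first]: 13 @ $17.40 = $226.20
Oct 16, 191 sold [LIFO — newest first]: 134 @ $17.40 + 57 @ $21.05 = $3,531.45
Total COGS = $9,839.25 + $14,458.00 + $226.20 + $3,531.45 = $28,054.90
Ending inventory: 142 @ $20.40 + 137 @ $21.85 + 124 @ $21.05 = $8,500.45

COGS = $28,054.90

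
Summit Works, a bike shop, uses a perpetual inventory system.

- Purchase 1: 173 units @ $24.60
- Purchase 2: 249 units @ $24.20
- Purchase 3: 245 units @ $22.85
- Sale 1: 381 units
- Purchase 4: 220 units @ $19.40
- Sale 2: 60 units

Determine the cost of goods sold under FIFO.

Sale 1 (381) [FIFO — oldest first]: 173 @ $24.60 + 208 @ $24.20 = $9,289.40
Sale 2 (60) [FIFO — oldest first]: 41 @ $24.20 + 19 @ $22.85 = $1,426.35
Total COGS = $9,289.40 + $1,426.35 = $10,715.75
Ending inventory: 226 @ $22.85 + 220 @ $19.40 = $9,432.10
Check: goods available $20,147.85 = COGS $10,715.75 + ending $9,432.10

COGS = $10,715.75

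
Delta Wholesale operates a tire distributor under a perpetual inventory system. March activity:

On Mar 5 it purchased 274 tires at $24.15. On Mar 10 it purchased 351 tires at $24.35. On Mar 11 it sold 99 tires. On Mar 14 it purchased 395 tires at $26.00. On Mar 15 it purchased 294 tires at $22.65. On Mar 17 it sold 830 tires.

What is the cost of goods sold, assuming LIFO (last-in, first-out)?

Mar 11, 99 sold [LIFO — newest first]: 99 @ $24.35 = $2,410.65
Mar 17, 830 sold [LIFO — newest first]: 294 @ $22.65 + 395 @ $26.00 + 141 @ $24.35 = $20,362.45
Total COGS = $2,410.65 + $20,362.45 = $22,773.10
Ending inventory: 274 @ $24.15 + 111 @ $24.35 = $9,319.95

COGS = $22,773.10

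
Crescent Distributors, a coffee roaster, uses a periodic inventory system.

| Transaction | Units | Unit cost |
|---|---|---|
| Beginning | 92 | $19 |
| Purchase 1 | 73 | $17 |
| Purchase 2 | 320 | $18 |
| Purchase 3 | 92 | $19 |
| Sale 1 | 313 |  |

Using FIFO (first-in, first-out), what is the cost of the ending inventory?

Sale 1 (313) [FIFO — oldest first]: 92 @ $19 + 73 @ $17 + 148 @ $18 = $5,653
Ending inventory: 172 @ $18 + 92 @ $19 = $4,844

Ending inventory = $4,844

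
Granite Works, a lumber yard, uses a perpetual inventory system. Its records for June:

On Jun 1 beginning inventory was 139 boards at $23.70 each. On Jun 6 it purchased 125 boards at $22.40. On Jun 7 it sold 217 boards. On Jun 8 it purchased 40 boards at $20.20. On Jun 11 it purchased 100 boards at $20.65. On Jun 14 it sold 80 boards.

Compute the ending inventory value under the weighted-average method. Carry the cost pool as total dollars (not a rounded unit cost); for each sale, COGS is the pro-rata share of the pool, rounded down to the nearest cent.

Ending inventory = $2,264.73

After Jun 1: 139 on hand, pool $3,294.30 (≈ $23.7000 each)
After Jun 6: 264 on hand, pool $6,094.30 (≈ $23.0845 each)
Jun 7, sell 217: 217/264 × $6,094.30 → $5,009.32
After Jun 8: 87 on hand, pool $1,892.98 (≈ $21.7584 each)
After Jun 11: 187 on hand, pool $3,957.98 (≈ $21.1657 each)
Jun 14, sell 80: 80/187 × $3,957.98 → $1,693.25
Total COGS = $5,009.32 + $1,693.25 = $6,702.57
Ending inventory (cost pool remaining) = $2,264.73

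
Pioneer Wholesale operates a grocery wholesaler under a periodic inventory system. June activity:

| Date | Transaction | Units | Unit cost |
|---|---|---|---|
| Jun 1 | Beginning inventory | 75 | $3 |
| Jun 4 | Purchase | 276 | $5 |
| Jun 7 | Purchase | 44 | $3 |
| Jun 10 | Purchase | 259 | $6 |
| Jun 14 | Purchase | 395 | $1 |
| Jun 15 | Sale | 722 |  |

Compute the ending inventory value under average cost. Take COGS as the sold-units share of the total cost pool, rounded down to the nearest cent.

Ending inventory = $1,149.03

Jun 15, sell 722: 722/1049 × $3,686.00 → $2,536.97
Ending inventory (cost pool remaining) = $1,149.03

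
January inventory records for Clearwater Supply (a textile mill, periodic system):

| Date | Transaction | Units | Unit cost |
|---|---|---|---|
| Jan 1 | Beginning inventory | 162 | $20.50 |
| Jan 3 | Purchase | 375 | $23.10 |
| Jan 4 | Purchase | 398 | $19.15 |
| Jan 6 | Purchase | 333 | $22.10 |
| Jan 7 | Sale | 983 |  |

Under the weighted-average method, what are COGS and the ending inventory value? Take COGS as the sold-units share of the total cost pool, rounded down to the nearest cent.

Jan 7, sell 983: 983/1268 × $26,964.50 → $20,903.86
Ending inventory (cost pool remaining) = $6,060.64

COGS = $20,903.86; ending inventory = $6,060.64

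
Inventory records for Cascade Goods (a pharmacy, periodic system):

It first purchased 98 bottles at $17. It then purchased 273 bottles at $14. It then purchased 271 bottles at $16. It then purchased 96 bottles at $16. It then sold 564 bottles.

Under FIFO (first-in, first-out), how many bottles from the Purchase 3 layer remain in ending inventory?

Sale 1 (564) [FIFO — oldest first]: 98 @ $17 + 273 @ $14 + 193 @ $16 = $8,576
Ending inventory: 78 @ $16 + 96 @ $16 = $2,784
Check: goods available $11,360 = COGS $8,576 + ending $2,784

78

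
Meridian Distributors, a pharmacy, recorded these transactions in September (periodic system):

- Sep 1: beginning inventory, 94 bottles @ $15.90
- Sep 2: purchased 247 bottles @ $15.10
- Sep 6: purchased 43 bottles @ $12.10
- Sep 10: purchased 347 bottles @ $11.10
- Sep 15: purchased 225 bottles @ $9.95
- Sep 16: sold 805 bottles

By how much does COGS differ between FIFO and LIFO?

$852.85

FIFO COGS: 94 @ $15.90 + 247 @ $15.10 + 43 @ $12.10 + 347 @ $11.10 + 74 @ $9.95 = $10,332.60
LIFO COGS: 225 @ $9.95 + 347 @ $11.10 + 43 @ $12.10 + 190 @ $15.10 = $9,479.75
Difference = |$10,332.60 − $9,479.75| = $852.85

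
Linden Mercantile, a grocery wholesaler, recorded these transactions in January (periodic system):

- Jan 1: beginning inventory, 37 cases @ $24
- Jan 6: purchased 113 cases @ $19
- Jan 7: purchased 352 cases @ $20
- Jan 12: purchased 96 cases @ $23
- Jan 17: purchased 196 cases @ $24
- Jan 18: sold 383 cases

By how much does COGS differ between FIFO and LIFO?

$1,037

FIFO COGS: 37 @ $24 + 113 @ $19 + 233 @ $20 = $7,695
LIFO COGS: 196 @ $24 + 96 @ $23 + 91 @ $20 = $8,732
Difference = |$7,695 − $8,732| = $1,037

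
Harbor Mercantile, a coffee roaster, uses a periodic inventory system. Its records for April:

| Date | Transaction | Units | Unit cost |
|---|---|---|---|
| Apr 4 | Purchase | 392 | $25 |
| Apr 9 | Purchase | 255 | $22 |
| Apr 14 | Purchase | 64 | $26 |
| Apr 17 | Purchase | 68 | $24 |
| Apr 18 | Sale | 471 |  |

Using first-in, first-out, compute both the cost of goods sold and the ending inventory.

Apr 18, 471 sold [FIFO — oldest first]: 392 @ $25 + 79 @ $22 = $11,538
Ending inventory: 176 @ $22 + 64 @ $26 + 68 @ $24 = $7,168
Check: goods available $18,706 = COGS $11,538 + ending $7,168

COGS = $11,538; ending inventory = $7,168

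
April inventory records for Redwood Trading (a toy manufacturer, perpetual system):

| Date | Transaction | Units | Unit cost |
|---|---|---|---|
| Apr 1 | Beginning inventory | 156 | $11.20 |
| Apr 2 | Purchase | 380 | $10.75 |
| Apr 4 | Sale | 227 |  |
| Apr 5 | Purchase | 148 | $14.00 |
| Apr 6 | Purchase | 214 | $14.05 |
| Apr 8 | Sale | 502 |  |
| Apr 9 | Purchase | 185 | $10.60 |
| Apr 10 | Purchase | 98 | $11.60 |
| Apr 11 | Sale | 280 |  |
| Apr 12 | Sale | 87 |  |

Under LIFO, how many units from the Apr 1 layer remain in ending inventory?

85

Apr 4, 227 sold [LIFO — newest first]: 227 @ $10.75 = $2,440.25
Apr 8, 502 sold [LIFO — newest first]: 214 @ $14.05 + 148 @ $14.00 + 140 @ $10.75 = $6,583.70
Apr 11, 280 sold [LIFO — newest first]: 98 @ $11.60 + 182 @ $10.60 = $3,066.00
Apr 12, 87 sold [LIFO — newest first]: 3 @ $10.60 + 13 @ $10.75 + 71 @ $11.20 = $966.75
Total COGS = $2,440.25 + $6,583.70 + $3,066.00 + $966.75 = $13,056.70
Ending inventory: 85 @ $11.20 = $952.00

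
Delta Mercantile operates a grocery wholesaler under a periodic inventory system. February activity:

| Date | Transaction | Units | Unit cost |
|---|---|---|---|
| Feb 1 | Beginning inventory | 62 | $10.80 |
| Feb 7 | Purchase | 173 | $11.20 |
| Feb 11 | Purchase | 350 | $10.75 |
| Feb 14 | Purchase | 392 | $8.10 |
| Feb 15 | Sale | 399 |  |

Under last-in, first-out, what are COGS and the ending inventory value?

COGS = $3,250.45; ending inventory = $6,294.45

Feb 15, 399 sold [LIFO — newest first]: 392 @ $8.10 + 7 @ $10.75 = $3,250.45
Ending inventory: 62 @ $10.80 + 173 @ $11.20 + 343 @ $10.75 = $6,294.45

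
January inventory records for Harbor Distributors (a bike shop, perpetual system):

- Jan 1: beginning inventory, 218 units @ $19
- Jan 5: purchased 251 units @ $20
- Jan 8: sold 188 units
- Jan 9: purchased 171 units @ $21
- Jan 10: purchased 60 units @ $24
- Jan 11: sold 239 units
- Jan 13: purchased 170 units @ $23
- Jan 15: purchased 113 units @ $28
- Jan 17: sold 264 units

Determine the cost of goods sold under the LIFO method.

COGS = $15,588

Jan 8, 188 sold [LIFO — newest first]: 188 @ $20 = $3,760
Jan 11, 239 sold [LIFO — newest first]: 60 @ $24 + 171 @ $21 + 8 @ $20 = $5,191
Jan 17, 264 sold [LIFO — newest first]: 113 @ $28 + 151 @ $23 = $6,637
Total COGS = $3,760 + $5,191 + $6,637 = $15,588
Ending inventory: 218 @ $19 + 55 @ $20 + 19 @ $23 = $5,679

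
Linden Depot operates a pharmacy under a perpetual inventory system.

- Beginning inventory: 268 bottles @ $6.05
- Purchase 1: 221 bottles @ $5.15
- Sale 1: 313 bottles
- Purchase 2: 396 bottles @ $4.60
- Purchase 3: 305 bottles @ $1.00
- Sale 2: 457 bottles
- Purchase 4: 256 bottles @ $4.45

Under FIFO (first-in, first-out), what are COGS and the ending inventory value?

COGS = $4,052.15; ending inventory = $1,973.20

Sale 1 (313) [FIFO — oldest first]: 268 @ $6.05 + 45 @ $5.15 = $1,853.15
Sale 2 (457) [FIFO — oldest first]: 176 @ $5.15 + 281 @ $4.60 = $2,199.00
Total COGS = $1,853.15 + $2,199.00 = $4,052.15
Ending inventory: 115 @ $4.60 + 305 @ $1.00 + 256 @ $4.45 = $1,973.20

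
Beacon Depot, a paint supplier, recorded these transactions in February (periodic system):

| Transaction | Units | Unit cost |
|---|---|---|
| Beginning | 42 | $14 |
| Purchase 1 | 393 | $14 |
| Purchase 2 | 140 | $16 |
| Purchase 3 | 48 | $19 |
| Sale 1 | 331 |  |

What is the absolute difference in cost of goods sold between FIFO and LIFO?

FIFO COGS: 42 @ $14 + 289 @ $14 = $4,634
LIFO COGS: 48 @ $19 + 140 @ $16 + 143 @ $14 = $5,154
Difference = |$4,634 − $5,154| = $520

$520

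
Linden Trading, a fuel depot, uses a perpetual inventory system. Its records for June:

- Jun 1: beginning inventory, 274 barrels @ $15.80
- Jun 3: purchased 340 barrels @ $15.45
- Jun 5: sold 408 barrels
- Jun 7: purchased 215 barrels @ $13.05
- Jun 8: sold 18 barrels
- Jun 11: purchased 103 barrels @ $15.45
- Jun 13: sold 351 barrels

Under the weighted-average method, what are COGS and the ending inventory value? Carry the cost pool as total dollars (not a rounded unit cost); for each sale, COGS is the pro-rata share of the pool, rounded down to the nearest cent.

COGS = $11,726.41; ending inventory = $2,252.89

After Jun 1: 274 on hand, pool $4,329.20 (≈ $15.8000 each)
After Jun 3: 614 on hand, pool $9,582.20 (≈ $15.6062 each)
Jun 5, sell 408: 408/614 × $9,582.20 → $6,367.32
After Jun 7: 421 on hand, pool $6,020.63 (≈ $14.3008 each)
Jun 8, sell 18: 18/421 × $6,020.63 → $257.41
After Jun 11: 506 on hand, pool $7,354.57 (≈ $14.5347 each)
Jun 13, sell 351: 351/506 × $7,354.57 → $5,101.68
Total COGS = $6,367.32 + $257.41 + $5,101.68 = $11,726.41
Ending inventory (cost pool remaining) = $2,252.89
Check: goods available $13,979.30 = COGS $11,726.41 + ending $2,252.89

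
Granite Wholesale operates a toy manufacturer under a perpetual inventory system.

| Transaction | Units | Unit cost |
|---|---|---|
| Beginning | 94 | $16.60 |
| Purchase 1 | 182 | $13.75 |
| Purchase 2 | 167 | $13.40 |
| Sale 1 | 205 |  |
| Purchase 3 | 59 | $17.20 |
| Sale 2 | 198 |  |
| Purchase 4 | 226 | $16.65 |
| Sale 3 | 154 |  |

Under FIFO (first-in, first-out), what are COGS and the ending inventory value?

Sale 1 (205) [FIFO — oldest first]: 94 @ $16.60 + 111 @ $13.75 = $3,086.65
Sale 2 (198) [FIFO — oldest first]: 71 @ $13.75 + 127 @ $13.40 = $2,678.05
Sale 3 (154) [FIFO — oldest first]: 40 @ $13.40 + 59 @ $17.20 + 55 @ $16.65 = $2,466.55
Total COGS = $3,086.65 + $2,678.05 + $2,466.55 = $8,231.25
Ending inventory: 171 @ $16.65 = $2,847.15

COGS = $8,231.25; ending inventory = $2,847.15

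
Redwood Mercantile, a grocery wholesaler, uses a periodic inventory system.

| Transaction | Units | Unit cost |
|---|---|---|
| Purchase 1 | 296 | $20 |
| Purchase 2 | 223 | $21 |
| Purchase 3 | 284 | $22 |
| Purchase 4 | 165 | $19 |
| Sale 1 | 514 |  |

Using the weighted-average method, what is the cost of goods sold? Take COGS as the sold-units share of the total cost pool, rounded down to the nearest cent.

COGS = $10,612.40

Sale 1, sell 514: 514/968 × $19,986.00 → $10,612.40
Ending inventory (cost pool remaining) = $9,373.60
Check: goods available $19,986.00 = COGS $10,612.40 + ending $9,373.60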